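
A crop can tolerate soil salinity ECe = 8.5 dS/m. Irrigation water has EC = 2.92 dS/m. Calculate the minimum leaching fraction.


LR = ECiw / (5*ECe - ECiw)
LR = 2.92 / (5*8.5 - 2.92)
LR = 2.92 / 39.5800

0.0738


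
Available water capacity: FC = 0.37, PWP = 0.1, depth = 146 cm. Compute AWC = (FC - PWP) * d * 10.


AWC = (FC - PWP) * d * 10
AWC = (0.37 - 0.1) * 146 * 10
AWC = 0.2700 * 146 * 10

394.2000 mm


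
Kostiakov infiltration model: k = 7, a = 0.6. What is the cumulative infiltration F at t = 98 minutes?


F = k * t^a = 7 * 98^0.6
F = 7 * 15.657977

109.6058 mm


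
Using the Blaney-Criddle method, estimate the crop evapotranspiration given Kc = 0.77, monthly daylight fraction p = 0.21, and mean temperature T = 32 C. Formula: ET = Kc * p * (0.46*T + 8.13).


ET = Kc * p * (0.46*T + 8.13)
ET = 0.77 * 0.21 * (0.46*32 + 8.13)
ET = 0.77 * 0.21 * 22.8500

3.6948 mm/day


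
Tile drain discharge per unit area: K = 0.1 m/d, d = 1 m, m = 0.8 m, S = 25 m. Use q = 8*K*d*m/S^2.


q = 8*K*d*m/S^2
q = 8*0.1*1*0.8/25^2
q = 0.6400 / 625

0.0010 m/d


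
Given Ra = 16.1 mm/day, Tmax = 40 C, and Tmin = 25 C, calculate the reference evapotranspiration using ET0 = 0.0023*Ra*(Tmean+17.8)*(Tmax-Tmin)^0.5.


Tmean = (Tmax + Tmin)/2 = (40 + 25)/2 = 32.5
ET0 = 0.0023 * 16.1 * (32.5 + 17.8) * sqrt(40 - 25)
ET0 = 0.0023 * 16.1 * 50.3 * 3.872983

7.2139 mm/day


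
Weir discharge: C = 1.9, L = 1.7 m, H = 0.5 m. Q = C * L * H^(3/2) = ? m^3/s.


Q = C * L * H^(3/2) = 1.9 * 1.7 * 0.5^1.5 = 1.9 * 1.7 * 0.353553

1.1420 m^3/s


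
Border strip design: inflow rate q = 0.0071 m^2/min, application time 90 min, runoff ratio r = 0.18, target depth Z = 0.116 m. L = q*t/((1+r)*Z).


L = q*t/((1+r)*Z)
L = 0.0071*90/((1+0.18)*0.116)
L = 0.639/0.13688

4.6683 m


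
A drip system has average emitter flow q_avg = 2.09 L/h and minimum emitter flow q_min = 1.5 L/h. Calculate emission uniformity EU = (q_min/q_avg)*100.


EU = (q_min/q_avg)*100 = (1.5/2.09)*100 = 71.7703%

71.7703 %


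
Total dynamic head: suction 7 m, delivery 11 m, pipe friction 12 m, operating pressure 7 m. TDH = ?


TDH = Hs + Hd + hf + Hp = 7 + 11 + 12 + 7 = 37

37 m


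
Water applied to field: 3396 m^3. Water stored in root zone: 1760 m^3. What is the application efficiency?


Ea = V_root / V_field * 100 = 1760 / 3396 * 100 = 51.8257%

51.8257 %


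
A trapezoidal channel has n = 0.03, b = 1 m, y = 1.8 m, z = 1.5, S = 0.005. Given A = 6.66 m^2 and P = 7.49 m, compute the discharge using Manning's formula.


R = A/P = 6.66/7.49 = 0.889186
Q = (1/0.03) * 6.66 * 0.889186^(2/3) * 0.005^0.5

14.5155 m^3/s


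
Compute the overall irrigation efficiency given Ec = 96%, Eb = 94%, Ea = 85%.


Ec = 0.96, Eb = 0.94, Ea = 0.85
E = 0.96 * 0.94 * 0.85 * 100 = 76.7040%

76.7040 %


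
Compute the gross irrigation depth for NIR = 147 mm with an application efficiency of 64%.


Ea = 64% = 0.64
GID = NIR / Ea = 147 / 0.64 = 229.6875 mm

229.6875 mm


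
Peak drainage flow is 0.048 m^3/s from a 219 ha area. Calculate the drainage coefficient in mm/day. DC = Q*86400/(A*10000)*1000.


DC = Q * 86400 / (A * 10000) * 1000
DC = 0.048 * 86400 / (219 * 10000) * 1000
DC = 4147200.0000 / 2190000

1.8937 mm/day


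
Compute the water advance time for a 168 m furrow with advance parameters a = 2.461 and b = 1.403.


t = (L/a)^(1/b)
t = (168/2.461)^(1/1.403)
t = 68.264933^(1/1.403)

20.2927 min


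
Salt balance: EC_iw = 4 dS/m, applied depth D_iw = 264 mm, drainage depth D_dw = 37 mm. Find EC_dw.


EC_dw = EC_iw * D_iw / D_dw
EC_dw = 4 * 264 / 37
EC_dw = 1056 / 37

28.5405 dS/m


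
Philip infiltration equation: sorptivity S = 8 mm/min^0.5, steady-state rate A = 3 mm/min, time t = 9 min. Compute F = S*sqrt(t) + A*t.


F = S*sqrt(t) + A*t
F = 8*sqrt(9) + 3*9
F = 8*3.000000 + 27

51.0000 mm


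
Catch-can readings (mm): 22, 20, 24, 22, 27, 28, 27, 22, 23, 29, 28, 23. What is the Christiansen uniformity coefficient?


mean = 24.583333 mm
MAD = 2.680556 mm
CU = (1 - 2.680556/24.583333)*100

89.0960 %


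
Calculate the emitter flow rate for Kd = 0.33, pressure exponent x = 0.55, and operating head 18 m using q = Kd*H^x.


q = Kd * H^x = 0.33 * 18^0.55 = 0.33 * 4.902300

1.6178 L/h


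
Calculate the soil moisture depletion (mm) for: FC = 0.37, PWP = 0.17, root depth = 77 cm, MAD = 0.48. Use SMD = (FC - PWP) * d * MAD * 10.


SMD = (FC - PWP) * d * MAD * 10
SMD = (0.37 - 0.17) * 77 * 0.48 * 10
SMD = 0.2000 * 77 * 0.48 * 10

73.9200 mm


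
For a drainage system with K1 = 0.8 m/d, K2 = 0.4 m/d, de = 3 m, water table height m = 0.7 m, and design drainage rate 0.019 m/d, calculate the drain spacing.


S^2 = 8*K2*de*m/q + 4*K1*m^2/q
S^2 = 8*0.4*3*0.7/0.019 + 4*0.8*0.7^2/0.019
S = sqrt(436.2105)

20.8857 m


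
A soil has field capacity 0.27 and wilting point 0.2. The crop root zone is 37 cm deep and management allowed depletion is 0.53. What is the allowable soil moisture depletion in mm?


SMD = (FC - PWP) * d * MAD * 10
SMD = (0.27 - 0.2) * 37 * 0.53 * 10
SMD = 0.0700 * 37 * 0.53 * 10

13.7270 mm


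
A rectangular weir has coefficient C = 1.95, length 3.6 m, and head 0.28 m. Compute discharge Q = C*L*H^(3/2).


Q = C * L * H^(3/2) = 1.95 * 3.6 * 0.28^1.5 = 1.95 * 3.6 * 0.148162

1.0401 m^3/s


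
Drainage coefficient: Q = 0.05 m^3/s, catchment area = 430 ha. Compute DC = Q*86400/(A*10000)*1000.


DC = Q * 86400 / (A * 10000) * 1000
DC = 0.05 * 86400 / (430 * 10000) * 1000
DC = 4320000.0000 / 4300000

1.0047 mm/day


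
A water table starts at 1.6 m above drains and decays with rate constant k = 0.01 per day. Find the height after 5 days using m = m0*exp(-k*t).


m = m0 * exp(-k*t)
m = 1.6 * exp(-0.01 * 5)
m = 1.6 * exp(-0.0500)

1.5220 m


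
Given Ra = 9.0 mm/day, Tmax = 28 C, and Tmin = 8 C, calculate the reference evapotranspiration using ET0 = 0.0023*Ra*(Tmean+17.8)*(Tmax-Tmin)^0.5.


Tmean = (Tmax + Tmin)/2 = (28 + 8)/2 = 18.0
ET0 = 0.0023 * 9.0 * (18.0 + 17.8) * sqrt(28 - 8)
ET0 = 0.0023 * 9.0 * 35.8 * 4.472136

3.3141 mm/day


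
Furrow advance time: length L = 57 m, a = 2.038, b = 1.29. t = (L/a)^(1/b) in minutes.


t = (L/a)^(1/b)
t = (57/2.038)^(1/1.29)
t = 27.968597^(1/1.29)

13.2267 min


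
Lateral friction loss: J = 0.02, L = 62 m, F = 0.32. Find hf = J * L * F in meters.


hf = J * L * F = 0.02 * 62 * 0.32 = 0.3968 m

0.3968 m


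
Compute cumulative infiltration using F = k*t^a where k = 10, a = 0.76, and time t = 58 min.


F = k * t^a = 10 * 58^0.76
F = 10 * 21.887959

218.8796 mm


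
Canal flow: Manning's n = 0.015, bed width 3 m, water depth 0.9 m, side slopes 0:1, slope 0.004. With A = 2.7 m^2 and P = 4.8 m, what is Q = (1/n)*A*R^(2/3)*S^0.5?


R = A/P = 2.7/4.8 = 0.562500
Q = (1/0.015) * 2.7 * 0.562500^(2/3) * 0.004^0.5

7.7574 m^3/s


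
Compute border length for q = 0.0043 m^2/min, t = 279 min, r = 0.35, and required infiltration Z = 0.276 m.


L = q*t/((1+r)*Z)
L = 0.0043*279/((1+0.35)*0.276)
L = 1.1997/0.3726

3.2198 m


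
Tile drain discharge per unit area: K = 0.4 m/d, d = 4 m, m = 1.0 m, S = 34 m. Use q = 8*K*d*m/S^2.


q = 8*K*d*m/S^2
q = 8*0.4*4*1.0/34^2
q = 12.8000 / 1156

0.0111 m/d


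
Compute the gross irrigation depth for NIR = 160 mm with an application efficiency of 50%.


Ea = 50% = 0.5
GID = NIR / Ea = 160 / 0.5 = 320.0000 mm

320.0000 mm


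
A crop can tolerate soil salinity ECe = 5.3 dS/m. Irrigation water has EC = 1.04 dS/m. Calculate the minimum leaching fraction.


LR = ECiw / (5*ECe - ECiw)
LR = 1.04 / (5*5.3 - 1.04)
LR = 1.04 / 25.4600

0.0408


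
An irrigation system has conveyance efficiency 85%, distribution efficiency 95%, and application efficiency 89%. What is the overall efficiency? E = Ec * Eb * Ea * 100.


Ec = 0.85, Eb = 0.95, Ea = 0.89
E = 0.85 * 0.95 * 0.89 * 100 = 71.8675%

71.8675 %


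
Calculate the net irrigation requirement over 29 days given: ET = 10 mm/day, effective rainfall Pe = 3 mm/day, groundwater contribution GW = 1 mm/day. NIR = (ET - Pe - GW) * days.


Daily deficit = ET - Pe - GW = 10 - 3 - 1 = 6 mm/day
NIR = 6 * 29 = 174 mm

174.0000 mm


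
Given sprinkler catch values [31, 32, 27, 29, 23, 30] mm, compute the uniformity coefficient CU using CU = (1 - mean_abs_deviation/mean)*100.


mean = 28.666667 mm
MAD = 2.444444 mm
CU = (1 - 2.444444/28.666667)*100

91.4729 %


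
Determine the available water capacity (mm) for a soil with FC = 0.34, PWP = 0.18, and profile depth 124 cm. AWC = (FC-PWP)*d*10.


AWC = (FC - PWP) * d * 10
AWC = (0.34 - 0.18) * 124 * 10
AWC = 0.1600 * 124 * 10

198.4000 mm


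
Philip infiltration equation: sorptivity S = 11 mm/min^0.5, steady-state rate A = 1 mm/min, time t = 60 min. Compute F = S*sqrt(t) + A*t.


F = S*sqrt(t) + A*t
F = 11*sqrt(60) + 1*60
F = 11*7.745967 + 60

145.2056 mm


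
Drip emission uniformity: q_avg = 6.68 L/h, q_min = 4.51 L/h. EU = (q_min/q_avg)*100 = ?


EU = (q_min/q_avg)*100 = (4.51/6.68)*100 = 67.5150%

67.5150 %


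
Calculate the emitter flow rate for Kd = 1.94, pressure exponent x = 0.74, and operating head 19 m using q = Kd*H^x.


q = Kd * H^x = 1.94 * 19^0.74 = 1.94 * 8.836447

17.1427 L/h


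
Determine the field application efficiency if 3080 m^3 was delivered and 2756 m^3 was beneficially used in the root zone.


Ea = V_root / V_field * 100 = 2756 / 3080 * 100 = 89.4805%

89.4805 %


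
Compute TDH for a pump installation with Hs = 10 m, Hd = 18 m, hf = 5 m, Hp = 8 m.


TDH = Hs + Hd + hf + Hp = 10 + 18 + 5 + 8 = 41

41 m


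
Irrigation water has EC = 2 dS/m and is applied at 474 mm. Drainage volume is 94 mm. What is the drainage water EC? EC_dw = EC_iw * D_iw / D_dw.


EC_dw = EC_iw * D_iw / D_dw
EC_dw = 2 * 474 / 94
EC_dw = 948 / 94

10.0851 dS/m


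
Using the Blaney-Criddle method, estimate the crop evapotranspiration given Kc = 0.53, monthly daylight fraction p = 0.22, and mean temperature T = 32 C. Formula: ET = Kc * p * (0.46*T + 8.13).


ET = Kc * p * (0.46*T + 8.13)
ET = 0.53 * 0.22 * (0.46*32 + 8.13)
ET = 0.53 * 0.22 * 22.8500

2.6643 mm/day


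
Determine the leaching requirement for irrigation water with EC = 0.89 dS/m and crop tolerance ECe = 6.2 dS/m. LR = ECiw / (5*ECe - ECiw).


LR = ECiw / (5*ECe - ECiw)
LR = 0.89 / (5*6.2 - 0.89)
LR = 0.89 / 30.1100

0.0296


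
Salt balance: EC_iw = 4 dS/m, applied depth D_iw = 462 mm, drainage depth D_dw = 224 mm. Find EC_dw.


EC_dw = EC_iw * D_iw / D_dw
EC_dw = 4 * 462 / 224
EC_dw = 1848 / 224

8.2500 dS/m


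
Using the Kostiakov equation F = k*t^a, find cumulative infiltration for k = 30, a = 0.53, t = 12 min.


F = k * t^a = 30 * 12^0.53
F = 30 * 3.732210

111.9663 mm


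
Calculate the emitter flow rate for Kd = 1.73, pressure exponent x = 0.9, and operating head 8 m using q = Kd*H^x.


q = Kd * H^x = 1.73 * 8^0.9 = 1.73 * 6.498019

11.2416 L/h


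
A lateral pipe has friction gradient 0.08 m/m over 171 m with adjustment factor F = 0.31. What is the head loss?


hf = J * L * F = 0.08 * 171 * 0.31 = 4.2408 m

4.2408 m


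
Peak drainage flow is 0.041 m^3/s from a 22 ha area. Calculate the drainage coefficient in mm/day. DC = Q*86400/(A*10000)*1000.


DC = Q * 86400 / (A * 10000) * 1000
DC = 0.041 * 86400 / (22 * 10000) * 1000
DC = 3542400.0000 / 220000

16.1018 mm/day


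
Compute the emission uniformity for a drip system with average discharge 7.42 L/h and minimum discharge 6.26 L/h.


EU = (q_min/q_avg)*100 = (6.26/7.42)*100 = 84.3666%

84.3666 %


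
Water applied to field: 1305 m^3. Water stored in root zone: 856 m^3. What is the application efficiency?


Ea = V_root / V_field * 100 = 856 / 1305 * 100 = 65.5939%

65.5939 %


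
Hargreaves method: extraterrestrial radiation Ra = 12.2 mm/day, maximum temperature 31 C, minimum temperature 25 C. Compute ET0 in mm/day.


Tmean = (Tmax + Tmin)/2 = (31 + 25)/2 = 28.0
ET0 = 0.0023 * 12.2 * (28.0 + 17.8) * sqrt(31 - 25)
ET0 = 0.0023 * 12.2 * 45.8 * 2.449490

3.1480 mm/day


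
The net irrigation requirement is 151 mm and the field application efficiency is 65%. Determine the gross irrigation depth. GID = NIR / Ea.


Ea = 65% = 0.65
GID = NIR / Ea = 151 / 0.65 = 232.3077 mm

232.3077 mm


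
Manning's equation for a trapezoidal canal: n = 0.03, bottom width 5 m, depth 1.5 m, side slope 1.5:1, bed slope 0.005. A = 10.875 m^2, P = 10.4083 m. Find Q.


R = A/P = 10.875/10.4083 = 1.044839
Q = (1/0.03) * 10.875 * 1.044839^(2/3) * 0.005^0.5

26.3932 m^3/s


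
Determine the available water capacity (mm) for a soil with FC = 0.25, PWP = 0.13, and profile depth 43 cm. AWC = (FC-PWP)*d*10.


AWC = (FC - PWP) * d * 10
AWC = (0.25 - 0.13) * 43 * 10
AWC = 0.1200 * 43 * 10

51.6000 mm


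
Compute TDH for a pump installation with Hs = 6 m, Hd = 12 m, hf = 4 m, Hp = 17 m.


TDH = Hs + Hd + hf + Hp = 6 + 12 + 4 + 17 = 39

39 m


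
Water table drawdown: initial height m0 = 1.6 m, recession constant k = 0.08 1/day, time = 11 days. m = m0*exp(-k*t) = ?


m = m0 * exp(-k*t)
m = 1.6 * exp(-0.08 * 11)
m = 1.6 * exp(-0.8800)

0.6637 m


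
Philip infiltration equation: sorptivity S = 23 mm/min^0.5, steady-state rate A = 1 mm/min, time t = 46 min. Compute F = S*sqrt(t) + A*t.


F = S*sqrt(t) + A*t
F = 23*sqrt(46) + 1*46
F = 23*6.782330 + 46

201.9936 mm


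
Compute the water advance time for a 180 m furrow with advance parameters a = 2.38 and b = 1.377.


t = (L/a)^(1/b)
t = (180/2.38)^(1/1.377)
t = 75.630252^(1/1.377)

23.1387 min


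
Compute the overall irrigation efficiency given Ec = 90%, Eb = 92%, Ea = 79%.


Ec = 0.9, Eb = 0.92, Ea = 0.79
E = 0.9 * 0.92 * 0.79 * 100 = 65.4120%

65.4120 %


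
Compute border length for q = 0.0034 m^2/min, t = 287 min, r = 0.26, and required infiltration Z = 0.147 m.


L = q*t/((1+r)*Z)
L = 0.0034*287/((1+0.26)*0.147)
L = 0.9758/0.18522

5.2683 m


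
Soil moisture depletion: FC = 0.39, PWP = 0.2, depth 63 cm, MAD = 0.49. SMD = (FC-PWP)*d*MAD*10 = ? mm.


SMD = (FC - PWP) * d * MAD * 10
SMD = (0.39 - 0.2) * 63 * 0.49 * 10
SMD = 0.1900 * 63 * 0.49 * 10

58.6530 mm


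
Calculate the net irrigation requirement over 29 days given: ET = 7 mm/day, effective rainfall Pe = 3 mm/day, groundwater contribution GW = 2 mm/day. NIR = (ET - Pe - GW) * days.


Daily deficit = ET - Pe - GW = 7 - 3 - 2 = 2 mm/day
NIR = 2 * 29 = 58 mm

58.0000 mm


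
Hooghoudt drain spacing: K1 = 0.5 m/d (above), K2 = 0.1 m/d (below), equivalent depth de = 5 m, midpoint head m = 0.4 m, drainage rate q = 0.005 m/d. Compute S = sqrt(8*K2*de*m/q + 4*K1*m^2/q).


S^2 = 8*K2*de*m/q + 4*K1*m^2/q
S^2 = 8*0.1*5*0.4/0.005 + 4*0.5*0.4^2/0.005
S = sqrt(384.0000)

19.5959 m


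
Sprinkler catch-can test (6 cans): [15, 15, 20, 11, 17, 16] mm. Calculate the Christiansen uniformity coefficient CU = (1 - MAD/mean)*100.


mean = 15.666667 mm
MAD = 2.000000 mm
CU = (1 - 2.000000/15.666667)*100

87.2340 %


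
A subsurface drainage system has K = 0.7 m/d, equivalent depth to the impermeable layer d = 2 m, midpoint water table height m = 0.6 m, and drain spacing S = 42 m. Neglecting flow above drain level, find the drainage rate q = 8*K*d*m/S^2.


q = 8*K*d*m/S^2
q = 8*0.7*2*0.6/42^2
q = 6.7200 / 1764

0.0038 m/d


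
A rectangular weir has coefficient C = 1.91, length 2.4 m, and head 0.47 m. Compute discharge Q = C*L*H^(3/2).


Q = C * L * H^(3/2) = 1.91 * 2.4 * 0.47^1.5 = 1.91 * 2.4 * 0.322216

1.4770 m^3/s


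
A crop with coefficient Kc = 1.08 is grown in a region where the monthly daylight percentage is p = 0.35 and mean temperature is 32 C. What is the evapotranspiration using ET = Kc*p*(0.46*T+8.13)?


ET = Kc * p * (0.46*T + 8.13)
ET = 1.08 * 0.35 * (0.46*32 + 8.13)
ET = 1.08 * 0.35 * 22.8500

8.6373 mm/day


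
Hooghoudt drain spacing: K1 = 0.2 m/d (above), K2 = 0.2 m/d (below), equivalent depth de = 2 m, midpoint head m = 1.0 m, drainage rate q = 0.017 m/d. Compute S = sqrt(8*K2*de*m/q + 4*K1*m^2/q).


S^2 = 8*K2*de*m/q + 4*K1*m^2/q
S^2 = 8*0.2*2*1.0/0.017 + 4*0.2*1.0^2/0.017
S = sqrt(235.2941)

15.3393 m


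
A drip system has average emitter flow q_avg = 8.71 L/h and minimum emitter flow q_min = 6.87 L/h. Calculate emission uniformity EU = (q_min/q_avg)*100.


EU = (q_min/q_avg)*100 = (6.87/8.71)*100 = 78.8749%

78.8749 %


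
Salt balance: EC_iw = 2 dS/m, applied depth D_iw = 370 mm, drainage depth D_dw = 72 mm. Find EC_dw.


EC_dw = EC_iw * D_iw / D_dw
EC_dw = 2 * 370 / 72
EC_dw = 740 / 72

10.2778 dS/m


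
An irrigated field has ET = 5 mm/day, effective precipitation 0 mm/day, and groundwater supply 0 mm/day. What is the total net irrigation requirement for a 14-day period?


Daily deficit = ET - Pe - GW = 5 - 0 - 0 = 5 mm/day
NIR = 5 * 14 = 70 mm

70.0000 mm


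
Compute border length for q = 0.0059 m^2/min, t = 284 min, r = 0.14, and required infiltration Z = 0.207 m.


L = q*t/((1+r)*Z)
L = 0.0059*284/((1+0.14)*0.207)
L = 1.6756/0.23598

7.1006 m


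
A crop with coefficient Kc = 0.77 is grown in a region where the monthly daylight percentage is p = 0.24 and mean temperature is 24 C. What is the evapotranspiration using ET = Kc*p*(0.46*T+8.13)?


ET = Kc * p * (0.46*T + 8.13)
ET = 0.77 * 0.24 * (0.46*24 + 8.13)
ET = 0.77 * 0.24 * 19.1700

3.5426 mm/day


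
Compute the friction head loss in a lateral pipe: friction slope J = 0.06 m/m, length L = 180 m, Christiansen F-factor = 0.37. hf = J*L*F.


hf = J * L * F = 0.06 * 180 * 0.37 = 3.9960 m

3.9960 m


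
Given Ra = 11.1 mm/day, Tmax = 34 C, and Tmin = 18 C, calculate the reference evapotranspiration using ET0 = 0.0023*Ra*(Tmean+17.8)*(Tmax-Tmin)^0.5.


Tmean = (Tmax + Tmin)/2 = (34 + 18)/2 = 26.0
ET0 = 0.0023 * 11.1 * (26.0 + 17.8) * sqrt(34 - 18)
ET0 = 0.0023 * 11.1 * 43.8 * 4.000000

4.4729 mm/day


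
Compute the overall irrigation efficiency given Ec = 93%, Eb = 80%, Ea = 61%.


Ec = 0.93, Eb = 0.8, Ea = 0.61
E = 0.93 * 0.8 * 0.61 * 100 = 45.3840%

45.3840 %


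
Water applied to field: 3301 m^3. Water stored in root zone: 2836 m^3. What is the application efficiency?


Ea = V_root / V_field * 100 = 2836 / 3301 * 100 = 85.9134%

85.9134 %


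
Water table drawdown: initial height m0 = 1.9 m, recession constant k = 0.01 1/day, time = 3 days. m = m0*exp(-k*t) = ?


m = m0 * exp(-k*t)
m = 1.9 * exp(-0.01 * 3)
m = 1.9 * exp(-0.0300)

1.8438 m


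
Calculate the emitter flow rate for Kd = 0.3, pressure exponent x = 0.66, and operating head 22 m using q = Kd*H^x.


q = Kd * H^x = 0.3 * 22^0.66 = 0.3 * 7.691286

2.3074 L/h


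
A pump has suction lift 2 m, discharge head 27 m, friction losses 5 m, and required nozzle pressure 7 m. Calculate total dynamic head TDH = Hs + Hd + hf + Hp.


TDH = Hs + Hd + hf + Hp = 2 + 27 + 5 + 7 = 41

41 m


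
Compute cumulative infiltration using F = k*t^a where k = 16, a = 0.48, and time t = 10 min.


F = k * t^a = 16 * 10^0.48
F = 16 * 3.019952

48.3192 mm


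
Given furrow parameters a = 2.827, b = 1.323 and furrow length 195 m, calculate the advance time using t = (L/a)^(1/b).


t = (L/a)^(1/b)
t = (195/2.827)^(1/1.323)
t = 68.977715^(1/1.323)

24.5359 min


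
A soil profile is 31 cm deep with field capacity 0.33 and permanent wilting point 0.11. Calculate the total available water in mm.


AWC = (FC - PWP) * d * 10
AWC = (0.33 - 0.11) * 31 * 10
AWC = 0.2200 * 31 * 10

68.2000 mm


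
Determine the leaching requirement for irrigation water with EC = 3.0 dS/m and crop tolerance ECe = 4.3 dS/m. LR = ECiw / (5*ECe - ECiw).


LR = ECiw / (5*ECe - ECiw)
LR = 3.0 / (5*4.3 - 3.0)
LR = 3.0 / 18.5000

0.1622


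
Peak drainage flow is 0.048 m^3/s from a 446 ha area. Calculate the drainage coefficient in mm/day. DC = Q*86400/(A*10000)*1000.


DC = Q * 86400 / (A * 10000) * 1000
DC = 0.048 * 86400 / (446 * 10000) * 1000
DC = 4147200.0000 / 4460000

0.9299 mm/day


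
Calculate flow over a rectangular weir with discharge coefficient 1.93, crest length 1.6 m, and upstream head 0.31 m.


Q = C * L * H^(3/2) = 1.93 * 1.6 * 0.31^1.5 = 1.93 * 1.6 * 0.172601

0.5330 m^3/s


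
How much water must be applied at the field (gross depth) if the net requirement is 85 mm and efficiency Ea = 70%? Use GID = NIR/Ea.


Ea = 70% = 0.7
GID = NIR / Ea = 85 / 0.7 = 121.4286 mm

121.4286 mm


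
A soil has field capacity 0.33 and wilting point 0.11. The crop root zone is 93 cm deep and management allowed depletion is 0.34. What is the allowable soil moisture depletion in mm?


SMD = (FC - PWP) * d * MAD * 10
SMD = (0.33 - 0.11) * 93 * 0.34 * 10
SMD = 0.2200 * 93 * 0.34 * 10

69.5640 mm


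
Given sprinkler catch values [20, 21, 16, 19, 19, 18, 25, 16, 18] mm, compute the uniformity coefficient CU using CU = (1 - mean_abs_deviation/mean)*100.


mean = 19.111111 mm
MAD = 1.925926 mm
CU = (1 - 1.925926/19.111111)*100

89.9225 %


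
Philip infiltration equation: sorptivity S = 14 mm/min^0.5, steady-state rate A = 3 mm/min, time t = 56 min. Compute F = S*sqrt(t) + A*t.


F = S*sqrt(t) + A*t
F = 14*sqrt(56) + 3*56
F = 14*7.483315 + 168

272.7664 mm


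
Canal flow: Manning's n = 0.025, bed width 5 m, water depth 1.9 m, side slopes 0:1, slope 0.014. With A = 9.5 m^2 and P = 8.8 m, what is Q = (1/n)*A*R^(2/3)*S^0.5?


R = A/P = 9.5/8.8 = 1.079545
Q = (1/0.025) * 9.5 * 1.079545^(2/3) * 0.014^0.5

47.3160 m^3/s


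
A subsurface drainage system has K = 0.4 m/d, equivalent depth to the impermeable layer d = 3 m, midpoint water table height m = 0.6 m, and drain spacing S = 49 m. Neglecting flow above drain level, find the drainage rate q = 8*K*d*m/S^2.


q = 8*K*d*m/S^2
q = 8*0.4*3*0.6/49^2
q = 5.7600 / 2401

0.0024 m/d


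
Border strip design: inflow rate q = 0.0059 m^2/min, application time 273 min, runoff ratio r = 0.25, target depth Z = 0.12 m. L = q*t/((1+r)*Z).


L = q*t/((1+r)*Z)
L = 0.0059*273/((1+0.25)*0.12)
L = 1.6107/0.15

10.7380 m


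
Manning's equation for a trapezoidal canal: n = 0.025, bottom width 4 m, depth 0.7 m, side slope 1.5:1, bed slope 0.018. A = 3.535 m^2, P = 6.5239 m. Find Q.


R = A/P = 3.535/6.5239 = 0.541854
Q = (1/0.025) * 3.535 * 0.541854^(2/3) * 0.018^0.5

12.6088 m^3/s


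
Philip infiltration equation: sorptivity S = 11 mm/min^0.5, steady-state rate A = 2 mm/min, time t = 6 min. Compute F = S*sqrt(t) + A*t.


F = S*sqrt(t) + A*t
F = 11*sqrt(6) + 2*6
F = 11*2.449490 + 12

38.9444 mm


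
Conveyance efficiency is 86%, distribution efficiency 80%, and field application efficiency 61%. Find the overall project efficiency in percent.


Ec = 0.86, Eb = 0.8, Ea = 0.61
E = 0.86 * 0.8 * 0.61 * 100 = 41.9680%

41.9680 %


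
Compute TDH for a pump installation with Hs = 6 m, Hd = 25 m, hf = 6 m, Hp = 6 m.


TDH = Hs + Hd + hf + Hp = 6 + 25 + 6 + 6 = 43

43 m


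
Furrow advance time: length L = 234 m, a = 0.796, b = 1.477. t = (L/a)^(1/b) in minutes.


t = (L/a)^(1/b)
t = (234/0.796)^(1/1.477)
t = 293.969849^(1/1.477)

46.8986 min


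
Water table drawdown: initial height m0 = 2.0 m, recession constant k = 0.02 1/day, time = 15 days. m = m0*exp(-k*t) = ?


m = m0 * exp(-k*t)
m = 2.0 * exp(-0.02 * 15)
m = 2.0 * exp(-0.3000)

1.4816 m


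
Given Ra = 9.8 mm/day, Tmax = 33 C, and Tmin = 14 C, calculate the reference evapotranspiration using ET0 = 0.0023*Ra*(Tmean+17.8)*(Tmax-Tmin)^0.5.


Tmean = (Tmax + Tmin)/2 = (33 + 14)/2 = 23.5
ET0 = 0.0023 * 9.8 * (23.5 + 17.8) * sqrt(33 - 14)
ET0 = 0.0023 * 9.8 * 41.3 * 4.358899

4.0577 mm/day


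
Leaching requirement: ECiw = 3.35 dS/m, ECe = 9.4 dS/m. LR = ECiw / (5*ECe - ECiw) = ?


LR = ECiw / (5*ECe - ECiw)
LR = 3.35 / (5*9.4 - 3.35)
LR = 3.35 / 43.6500

0.0767


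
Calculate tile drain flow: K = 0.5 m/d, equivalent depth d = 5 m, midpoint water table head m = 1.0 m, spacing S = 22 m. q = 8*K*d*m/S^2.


q = 8*K*d*m/S^2
q = 8*0.5*5*1.0/22^2
q = 20.0000 / 484

0.0413 m/d


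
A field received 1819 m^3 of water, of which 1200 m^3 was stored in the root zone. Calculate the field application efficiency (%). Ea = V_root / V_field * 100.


Ea = V_root / V_field * 100 = 1200 / 1819 * 100 = 65.9703%

65.9703 %


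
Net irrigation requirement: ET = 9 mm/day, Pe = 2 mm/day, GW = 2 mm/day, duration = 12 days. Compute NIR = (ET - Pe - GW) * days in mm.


Daily deficit = ET - Pe - GW = 9 - 2 - 2 = 5 mm/day
NIR = 5 * 12 = 60 mm

60.0000 mm


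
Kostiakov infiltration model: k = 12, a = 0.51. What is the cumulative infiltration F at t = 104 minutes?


F = k * t^a = 12 * 104^0.51
F = 12 * 10.682847

128.1942 mm


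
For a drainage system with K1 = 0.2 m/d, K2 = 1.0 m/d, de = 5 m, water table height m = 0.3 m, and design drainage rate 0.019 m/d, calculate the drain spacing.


S^2 = 8*K2*de*m/q + 4*K1*m^2/q
S^2 = 8*1.0*5*0.3/0.019 + 4*0.2*0.3^2/0.019
S = sqrt(635.3684)

25.2065 m


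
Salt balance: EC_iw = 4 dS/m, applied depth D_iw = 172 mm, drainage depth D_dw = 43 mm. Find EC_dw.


EC_dw = EC_iw * D_iw / D_dw
EC_dw = 4 * 172 / 43
EC_dw = 688 / 43

16.0000 dS/m


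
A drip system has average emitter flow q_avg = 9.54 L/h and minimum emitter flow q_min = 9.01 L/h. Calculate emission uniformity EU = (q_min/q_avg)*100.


EU = (q_min/q_avg)*100 = (9.01/9.54)*100 = 94.4444%

94.4444 %


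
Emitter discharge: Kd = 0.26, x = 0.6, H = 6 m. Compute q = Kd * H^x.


q = Kd * H^x = 0.26 * 6^0.6 = 0.26 * 2.930156

0.7618 L/h


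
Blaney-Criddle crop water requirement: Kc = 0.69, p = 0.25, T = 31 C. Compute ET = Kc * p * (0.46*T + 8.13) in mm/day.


ET = Kc * p * (0.46*T + 8.13)
ET = 0.69 * 0.25 * (0.46*31 + 8.13)
ET = 0.69 * 0.25 * 22.3900

3.8623 mm/day


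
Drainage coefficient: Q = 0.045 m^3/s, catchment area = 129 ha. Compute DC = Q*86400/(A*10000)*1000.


DC = Q * 86400 / (A * 10000) * 1000
DC = 0.045 * 86400 / (129 * 10000) * 1000
DC = 3888000.0000 / 1290000

3.0140 mm/day


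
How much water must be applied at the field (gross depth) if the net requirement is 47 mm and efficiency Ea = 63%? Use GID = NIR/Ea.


Ea = 63% = 0.63
GID = NIR / Ea = 47 / 0.63 = 74.6032 mm

74.6032 mm


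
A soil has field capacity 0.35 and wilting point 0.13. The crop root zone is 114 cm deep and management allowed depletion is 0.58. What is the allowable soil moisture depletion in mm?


SMD = (FC - PWP) * d * MAD * 10
SMD = (0.35 - 0.13) * 114 * 0.58 * 10
SMD = 0.2200 * 114 * 0.58 * 10

145.4640 mm


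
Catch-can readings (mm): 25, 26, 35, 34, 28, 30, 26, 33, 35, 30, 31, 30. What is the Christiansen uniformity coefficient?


mean = 30.250000 mm
MAD = 2.791667 mm
CU = (1 - 2.791667/30.250000)*100

90.7713 %


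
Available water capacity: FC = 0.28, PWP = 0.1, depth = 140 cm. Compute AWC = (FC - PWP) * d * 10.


AWC = (FC - PWP) * d * 10
AWC = (0.28 - 0.1) * 140 * 10
AWC = 0.1800 * 140 * 10

252.0000 mm


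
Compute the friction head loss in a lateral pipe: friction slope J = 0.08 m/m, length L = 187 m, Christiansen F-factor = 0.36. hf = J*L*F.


hf = J * L * F = 0.08 * 187 * 0.36 = 5.3856 m

5.3856 m


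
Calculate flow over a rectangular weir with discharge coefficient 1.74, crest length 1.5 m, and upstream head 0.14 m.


Q = C * L * H^(3/2) = 1.74 * 1.5 * 0.14^1.5 = 1.74 * 1.5 * 0.052383

0.1367 m^3/s


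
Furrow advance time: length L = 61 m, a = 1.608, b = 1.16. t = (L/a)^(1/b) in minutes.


t = (L/a)^(1/b)
t = (61/1.608)^(1/1.16)
t = 37.935323^(1/1.16)

22.9744 min


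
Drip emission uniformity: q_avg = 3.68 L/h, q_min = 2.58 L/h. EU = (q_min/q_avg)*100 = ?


EU = (q_min/q_avg)*100 = (2.58/3.68)*100 = 70.1087%

70.1087 %


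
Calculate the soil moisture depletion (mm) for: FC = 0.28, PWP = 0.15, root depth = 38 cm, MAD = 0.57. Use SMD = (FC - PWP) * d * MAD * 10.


SMD = (FC - PWP) * d * MAD * 10
SMD = (0.28 - 0.15) * 38 * 0.57 * 10
SMD = 0.1300 * 38 * 0.57 * 10

28.1580 mm


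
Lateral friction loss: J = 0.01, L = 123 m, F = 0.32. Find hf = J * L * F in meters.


hf = J * L * F = 0.01 * 123 * 0.32 = 0.3936 m

0.3936 m


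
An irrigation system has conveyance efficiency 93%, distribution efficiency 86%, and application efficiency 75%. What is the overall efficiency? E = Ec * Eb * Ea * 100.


Ec = 0.93, Eb = 0.86, Ea = 0.75
E = 0.93 * 0.86 * 0.75 * 100 = 59.9850%

59.9850 %


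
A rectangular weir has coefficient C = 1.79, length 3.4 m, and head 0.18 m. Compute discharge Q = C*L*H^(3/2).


Q = C * L * H^(3/2) = 1.79 * 3.4 * 0.18^1.5 = 1.79 * 3.4 * 0.076368

0.4648 m^3/s


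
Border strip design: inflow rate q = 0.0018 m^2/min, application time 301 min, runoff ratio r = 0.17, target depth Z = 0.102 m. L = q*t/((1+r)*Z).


L = q*t/((1+r)*Z)
L = 0.0018*301/((1+0.17)*0.102)
L = 0.5418/0.11934

4.5400 m


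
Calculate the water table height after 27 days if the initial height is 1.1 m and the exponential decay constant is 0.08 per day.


m = m0 * exp(-k*t)
m = 1.1 * exp(-0.08 * 27)
m = 1.1 * exp(-2.1600)

0.1269 m


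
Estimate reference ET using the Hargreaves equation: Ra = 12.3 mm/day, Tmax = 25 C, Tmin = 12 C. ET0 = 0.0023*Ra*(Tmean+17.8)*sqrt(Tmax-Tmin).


Tmean = (Tmax + Tmin)/2 = (25 + 12)/2 = 18.5
ET0 = 0.0023 * 12.3 * (18.5 + 17.8) * sqrt(25 - 12)
ET0 = 0.0023 * 12.3 * 36.3 * 3.605551

3.7026 mm/day


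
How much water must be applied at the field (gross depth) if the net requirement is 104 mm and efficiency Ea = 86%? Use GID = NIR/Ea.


Ea = 86% = 0.86
GID = NIR / Ea = 104 / 0.86 = 120.9302 mm

120.9302 mm


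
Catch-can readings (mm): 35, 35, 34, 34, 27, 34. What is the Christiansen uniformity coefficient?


mean = 33.166667 mm
MAD = 2.055556 mm
CU = (1 - 2.055556/33.166667)*100

93.8023 %


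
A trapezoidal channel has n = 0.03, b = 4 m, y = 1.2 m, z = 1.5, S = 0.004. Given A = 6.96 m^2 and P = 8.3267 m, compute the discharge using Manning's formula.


R = A/P = 6.96/8.3267 = 0.835865
Q = (1/0.03) * 6.96 * 0.835865^(2/3) * 0.004^0.5

13.0199 m^3/s


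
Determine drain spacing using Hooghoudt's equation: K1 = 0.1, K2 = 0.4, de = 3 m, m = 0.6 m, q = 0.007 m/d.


S^2 = 8*K2*de*m/q + 4*K1*m^2/q
S^2 = 8*0.4*3*0.6/0.007 + 4*0.1*0.6^2/0.007
S = sqrt(843.4286)

29.0418 m


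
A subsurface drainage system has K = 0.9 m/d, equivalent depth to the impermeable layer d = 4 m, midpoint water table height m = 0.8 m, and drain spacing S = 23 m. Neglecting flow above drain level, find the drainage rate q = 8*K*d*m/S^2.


q = 8*K*d*m/S^2
q = 8*0.9*4*0.8/23^2
q = 23.0400 / 529

0.0436 m/d


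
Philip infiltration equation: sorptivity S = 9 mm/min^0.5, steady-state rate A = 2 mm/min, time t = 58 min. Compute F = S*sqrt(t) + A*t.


F = S*sqrt(t) + A*t
F = 9*sqrt(58) + 2*58
F = 9*7.615773 + 116

184.5420 mm


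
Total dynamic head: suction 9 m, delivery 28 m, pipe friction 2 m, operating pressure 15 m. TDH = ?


TDH = Hs + Hd + hf + Hp = 9 + 28 + 2 + 15 = 54

54 m


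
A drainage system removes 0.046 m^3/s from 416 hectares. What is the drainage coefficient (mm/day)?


DC = Q * 86400 / (A * 10000) * 1000
DC = 0.046 * 86400 / (416 * 10000) * 1000
DC = 3974400.0000 / 4160000

0.9554 mm/day


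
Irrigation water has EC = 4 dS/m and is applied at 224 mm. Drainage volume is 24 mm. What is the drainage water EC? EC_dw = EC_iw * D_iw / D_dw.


EC_dw = EC_iw * D_iw / D_dw
EC_dw = 4 * 224 / 24
EC_dw = 896 / 24

37.3333 dS/m


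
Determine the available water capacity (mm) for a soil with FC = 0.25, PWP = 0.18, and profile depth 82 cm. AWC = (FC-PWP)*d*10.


AWC = (FC - PWP) * d * 10
AWC = (0.25 - 0.18) * 82 * 10
AWC = 0.0700 * 82 * 10

57.4000 mm


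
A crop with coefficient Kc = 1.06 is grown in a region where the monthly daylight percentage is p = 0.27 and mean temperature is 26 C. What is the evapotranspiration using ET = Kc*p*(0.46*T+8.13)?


ET = Kc * p * (0.46*T + 8.13)
ET = 1.06 * 0.27 * (0.46*26 + 8.13)
ET = 1.06 * 0.27 * 20.0900

5.7498 mm/day


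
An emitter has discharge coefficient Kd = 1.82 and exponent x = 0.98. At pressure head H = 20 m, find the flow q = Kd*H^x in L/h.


q = Kd * H^x = 1.82 * 20^0.98 = 1.82 * 18.836898

34.2832 L/h


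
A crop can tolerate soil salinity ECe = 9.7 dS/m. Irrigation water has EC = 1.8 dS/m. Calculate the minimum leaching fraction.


LR = ECiw / (5*ECe - ECiw)
LR = 1.8 / (5*9.7 - 1.8)
LR = 1.8 / 46.7000

0.0385


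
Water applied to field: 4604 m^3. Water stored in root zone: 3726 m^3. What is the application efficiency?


Ea = V_root / V_field * 100 = 3726 / 4604 * 100 = 80.9296%

80.9296 %


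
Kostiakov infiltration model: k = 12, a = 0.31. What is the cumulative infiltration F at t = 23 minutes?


F = k * t^a = 12 * 23^0.31
F = 12 * 2.643234

31.7188 mm


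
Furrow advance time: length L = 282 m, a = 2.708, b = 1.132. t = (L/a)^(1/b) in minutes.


t = (L/a)^(1/b)
t = (282/2.708)^(1/1.132)
t = 104.135894^(1/1.132)

60.5805 min


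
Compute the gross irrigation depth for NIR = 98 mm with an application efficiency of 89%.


Ea = 89% = 0.89
GID = NIR / Ea = 98 / 0.89 = 110.1124 mm

110.1124 mm


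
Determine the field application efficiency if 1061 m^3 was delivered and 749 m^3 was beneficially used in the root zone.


Ea = V_root / V_field * 100 = 749 / 1061 * 100 = 70.5938%

70.5938 %


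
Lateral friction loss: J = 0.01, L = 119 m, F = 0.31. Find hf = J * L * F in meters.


hf = J * L * F = 0.01 * 119 * 0.31 = 0.3689 m

0.3689 m


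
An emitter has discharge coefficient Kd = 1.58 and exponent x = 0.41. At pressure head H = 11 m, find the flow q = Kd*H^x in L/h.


q = Kd * H^x = 1.58 * 11^0.41 = 1.58 * 2.672828

4.2231 L/h


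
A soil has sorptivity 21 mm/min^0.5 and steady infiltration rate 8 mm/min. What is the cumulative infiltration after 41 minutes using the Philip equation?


F = S*sqrt(t) + A*t
F = 21*sqrt(41) + 8*41
F = 21*6.403124 + 328

462.4656 mm


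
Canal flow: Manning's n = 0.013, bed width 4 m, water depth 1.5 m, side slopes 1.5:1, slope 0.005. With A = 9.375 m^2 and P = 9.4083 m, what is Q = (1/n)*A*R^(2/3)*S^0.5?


R = A/P = 9.375/9.4083 = 0.996461
Q = (1/0.013) * 9.375 * 0.996461^(2/3) * 0.005^0.5

50.8729 m^3/s


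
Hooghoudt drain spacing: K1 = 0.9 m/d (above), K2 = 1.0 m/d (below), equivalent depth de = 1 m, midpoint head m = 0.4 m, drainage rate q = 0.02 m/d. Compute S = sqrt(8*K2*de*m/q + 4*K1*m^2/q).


S^2 = 8*K2*de*m/q + 4*K1*m^2/q
S^2 = 8*1.0*1*0.4/0.02 + 4*0.9*0.4^2/0.02
S = sqrt(188.8000)

13.7405 m


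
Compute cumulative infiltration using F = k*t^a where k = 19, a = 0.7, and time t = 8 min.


F = k * t^a = 19 * 8^0.7
F = 19 * 4.287094

81.4548 mm


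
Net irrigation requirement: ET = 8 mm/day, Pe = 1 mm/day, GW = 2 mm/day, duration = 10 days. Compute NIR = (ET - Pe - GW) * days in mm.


Daily deficit = ET - Pe - GW = 8 - 1 - 2 = 5 mm/day
NIR = 5 * 10 = 50 mm

50.0000 mm


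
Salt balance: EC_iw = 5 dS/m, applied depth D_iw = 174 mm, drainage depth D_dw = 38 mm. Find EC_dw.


EC_dw = EC_iw * D_iw / D_dw
EC_dw = 5 * 174 / 38
EC_dw = 870 / 38

22.8947 dS/m


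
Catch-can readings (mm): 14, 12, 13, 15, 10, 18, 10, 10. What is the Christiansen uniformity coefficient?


mean = 12.750000 mm
MAD = 2.250000 mm
CU = (1 - 2.250000/12.750000)*100

82.3529 %


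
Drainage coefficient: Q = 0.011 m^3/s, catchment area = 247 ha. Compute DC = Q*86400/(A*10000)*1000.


DC = Q * 86400 / (A * 10000) * 1000
DC = 0.011 * 86400 / (247 * 10000) * 1000
DC = 950400.0000 / 2470000

0.3848 mm/day


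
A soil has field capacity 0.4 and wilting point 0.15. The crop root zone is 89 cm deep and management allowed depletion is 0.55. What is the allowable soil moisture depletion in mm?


SMD = (FC - PWP) * d * MAD * 10
SMD = (0.4 - 0.15) * 89 * 0.55 * 10
SMD = 0.2500 * 89 * 0.55 * 10

122.3750 mm


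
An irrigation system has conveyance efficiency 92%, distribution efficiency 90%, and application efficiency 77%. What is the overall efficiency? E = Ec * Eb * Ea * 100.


Ec = 0.92, Eb = 0.9, Ea = 0.77
E = 0.92 * 0.9 * 0.77 * 100 = 63.7560%

63.7560 %


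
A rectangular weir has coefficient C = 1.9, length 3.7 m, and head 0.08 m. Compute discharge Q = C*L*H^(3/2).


Q = C * L * H^(3/2) = 1.9 * 3.7 * 0.08^1.5 = 1.9 * 3.7 * 0.022627

0.1591 m^3/s


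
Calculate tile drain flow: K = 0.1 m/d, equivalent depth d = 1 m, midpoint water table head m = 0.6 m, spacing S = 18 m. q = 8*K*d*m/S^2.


q = 8*K*d*m/S^2
q = 8*0.1*1*0.6/18^2
q = 0.4800 / 324

0.0015 m/d


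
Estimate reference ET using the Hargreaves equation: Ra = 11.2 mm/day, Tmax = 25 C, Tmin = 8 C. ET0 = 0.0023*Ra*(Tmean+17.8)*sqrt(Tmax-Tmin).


Tmean = (Tmax + Tmin)/2 = (25 + 8)/2 = 16.5
ET0 = 0.0023 * 11.2 * (16.5 + 17.8) * sqrt(25 - 8)
ET0 = 0.0023 * 11.2 * 34.3 * 4.123106

3.6430 mm/day


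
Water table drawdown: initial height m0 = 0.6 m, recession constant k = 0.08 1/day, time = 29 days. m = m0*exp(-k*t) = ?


m = m0 * exp(-k*t)
m = 0.6 * exp(-0.08 * 29)
m = 0.6 * exp(-2.3200)

0.0590 m


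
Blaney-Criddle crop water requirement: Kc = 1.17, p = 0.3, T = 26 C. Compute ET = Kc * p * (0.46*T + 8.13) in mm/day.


ET = Kc * p * (0.46*T + 8.13)
ET = 1.17 * 0.3 * (0.46*26 + 8.13)
ET = 1.17 * 0.3 * 20.0900

7.0516 mm/day


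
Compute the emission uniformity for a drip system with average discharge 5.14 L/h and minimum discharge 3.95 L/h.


EU = (q_min/q_avg)*100 = (3.95/5.14)*100 = 76.8482%

76.8482 %


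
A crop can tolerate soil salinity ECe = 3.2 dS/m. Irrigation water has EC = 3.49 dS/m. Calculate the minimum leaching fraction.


LR = ECiw / (5*ECe - ECiw)
LR = 3.49 / (5*3.2 - 3.49)
LR = 3.49 / 12.5100

0.2790


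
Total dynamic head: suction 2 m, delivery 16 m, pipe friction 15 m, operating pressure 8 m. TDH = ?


TDH = Hs + Hd + hf + Hp = 2 + 16 + 15 + 8 = 41

41 m


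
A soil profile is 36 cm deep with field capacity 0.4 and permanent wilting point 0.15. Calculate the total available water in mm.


AWC = (FC - PWP) * d * 10
AWC = (0.4 - 0.15) * 36 * 10
AWC = 0.2500 * 36 * 10

90.0000 mm


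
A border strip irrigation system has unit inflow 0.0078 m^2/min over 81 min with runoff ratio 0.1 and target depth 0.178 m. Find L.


L = q*t/((1+r)*Z)
L = 0.0078*81/((1+0.1)*0.178)
L = 0.6318/0.1958

3.2268 m


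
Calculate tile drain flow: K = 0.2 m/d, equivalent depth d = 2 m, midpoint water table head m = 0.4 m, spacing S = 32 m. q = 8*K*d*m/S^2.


q = 8*K*d*m/S^2
q = 8*0.2*2*0.4/32^2
q = 1.2800 / 1024

0.0013 m/d


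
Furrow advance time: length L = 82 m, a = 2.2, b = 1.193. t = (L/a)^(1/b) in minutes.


t = (L/a)^(1/b)
t = (82/2.2)^(1/1.193)
t = 37.272727^(1/1.193)

20.7576 min


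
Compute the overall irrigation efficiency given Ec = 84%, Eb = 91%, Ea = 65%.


Ec = 0.84, Eb = 0.91, Ea = 0.65
E = 0.84 * 0.91 * 0.65 * 100 = 49.6860%

49.6860 %


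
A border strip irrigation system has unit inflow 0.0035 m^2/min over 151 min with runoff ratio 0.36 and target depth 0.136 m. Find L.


L = q*t/((1+r)*Z)
L = 0.0035*151/((1+0.36)*0.136)
L = 0.5285/0.18496

2.8574 m


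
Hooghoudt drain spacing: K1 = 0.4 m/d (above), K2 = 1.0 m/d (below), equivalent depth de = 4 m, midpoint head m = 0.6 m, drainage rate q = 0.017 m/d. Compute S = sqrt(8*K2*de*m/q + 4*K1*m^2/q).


S^2 = 8*K2*de*m/q + 4*K1*m^2/q
S^2 = 8*1.0*4*0.6/0.017 + 4*0.4*0.6^2/0.017
S = sqrt(1163.2941)

34.1071 m


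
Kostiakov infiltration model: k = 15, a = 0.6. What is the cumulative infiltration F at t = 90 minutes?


F = k * t^a = 15 * 90^0.6
F = 15 * 14.878033

223.1705 mm


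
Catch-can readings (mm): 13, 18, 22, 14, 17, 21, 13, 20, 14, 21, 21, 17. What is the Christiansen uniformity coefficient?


mean = 17.583333 mm
MAD = 2.916667 mm
CU = (1 - 2.916667/17.583333)*100

83.4123 %
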